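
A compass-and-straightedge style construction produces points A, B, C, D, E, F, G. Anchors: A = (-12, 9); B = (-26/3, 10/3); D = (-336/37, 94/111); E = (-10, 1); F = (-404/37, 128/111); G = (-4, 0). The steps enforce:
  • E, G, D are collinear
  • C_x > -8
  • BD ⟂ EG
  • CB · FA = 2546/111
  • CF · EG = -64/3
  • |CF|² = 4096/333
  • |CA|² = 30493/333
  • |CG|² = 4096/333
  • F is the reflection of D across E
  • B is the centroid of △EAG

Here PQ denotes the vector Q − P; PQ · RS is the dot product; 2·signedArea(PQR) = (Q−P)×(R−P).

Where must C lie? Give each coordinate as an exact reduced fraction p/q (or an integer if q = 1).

1. C_x = -276/37  [CF · EG = -64/3 ∩ CB · FA = 2546/111]
2. C_y = 64/111  [CF · EG = -64/3 ∩ CB · FA = 2546/111]
   → C = (-276/37, 64/111)

C = (-276/37, 64/111)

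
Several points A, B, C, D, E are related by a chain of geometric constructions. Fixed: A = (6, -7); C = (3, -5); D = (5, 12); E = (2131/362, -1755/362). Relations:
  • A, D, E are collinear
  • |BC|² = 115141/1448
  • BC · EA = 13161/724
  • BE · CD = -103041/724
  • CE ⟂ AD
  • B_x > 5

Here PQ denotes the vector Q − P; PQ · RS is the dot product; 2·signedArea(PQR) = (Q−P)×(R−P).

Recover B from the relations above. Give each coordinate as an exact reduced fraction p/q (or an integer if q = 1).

1. B_x = 3941/724  [BC · EA = 13161/724 ∩ BE · CD = -103041/724]
2. B_y = 2589/724  [BC · EA = 13161/724 ∩ BE · CD = -103041/724]
   → B = (3941/724, 2589/724)

B = (3941/724, 2589/724)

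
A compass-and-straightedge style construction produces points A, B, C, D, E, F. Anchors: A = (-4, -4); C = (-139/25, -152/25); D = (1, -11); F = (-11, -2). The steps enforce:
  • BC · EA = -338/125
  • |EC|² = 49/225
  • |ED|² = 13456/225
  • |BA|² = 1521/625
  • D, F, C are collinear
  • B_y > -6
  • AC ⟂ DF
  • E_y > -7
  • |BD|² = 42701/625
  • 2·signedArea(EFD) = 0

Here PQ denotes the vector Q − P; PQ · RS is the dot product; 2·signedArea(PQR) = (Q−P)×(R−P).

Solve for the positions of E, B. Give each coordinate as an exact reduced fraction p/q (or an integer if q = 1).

1. E_x = -389/75  [line 9·x + 12·y + 123 = 0 ∩ |ED|² = 13456/225]
2. E_y = -159/25  [line 9·x + 12·y + 123 = 0 ∩ |ED|² = 13456/225]
   → E = (-389/75, -159/25)
3. B_x = -617/125  [line -89/75·x + -59/25·y + -6841/375 = 0 ∩ |BD|² = 42701/625]
4. B_y = -656/125  [line -89/75·x + -59/25·y + -6841/375 = 0 ∩ |BD|² = 42701/625]
   → B = (-617/125, -656/125)

B = (-617/125, -656/125)
E = (-389/75, -159/25)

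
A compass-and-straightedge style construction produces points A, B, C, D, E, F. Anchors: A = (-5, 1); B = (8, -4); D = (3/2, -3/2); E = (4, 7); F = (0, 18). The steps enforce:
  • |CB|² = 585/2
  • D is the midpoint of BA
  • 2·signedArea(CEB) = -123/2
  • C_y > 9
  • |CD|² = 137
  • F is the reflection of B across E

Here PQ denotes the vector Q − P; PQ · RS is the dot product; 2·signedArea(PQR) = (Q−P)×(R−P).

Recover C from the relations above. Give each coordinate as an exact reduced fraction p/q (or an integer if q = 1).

C = (-5/2, 19/2)

1. C_x = -5/2  [line 11·x + 4·y + -21/2 = 0 ∩ |CD|² = 137]
2. C_y = 19/2  [line 11·x + 4·y + -21/2 = 0 ∩ |CD|² = 137]
   → C = (-5/2, 19/2)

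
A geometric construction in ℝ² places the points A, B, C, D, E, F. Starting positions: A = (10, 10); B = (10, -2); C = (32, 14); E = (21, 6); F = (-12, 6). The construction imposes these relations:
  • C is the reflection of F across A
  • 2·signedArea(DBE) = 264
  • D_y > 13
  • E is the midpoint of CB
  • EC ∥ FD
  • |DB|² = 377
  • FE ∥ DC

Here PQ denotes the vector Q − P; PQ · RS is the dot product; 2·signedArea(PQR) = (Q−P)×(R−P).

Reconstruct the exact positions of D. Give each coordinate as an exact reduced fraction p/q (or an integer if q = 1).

1. D_x = -1  [FE ∥ DC ∩ EC ∥ FD]
2. D_y = 14  [FE ∥ DC ∩ EC ∥ FD]
   → D = (-1, 14)

D = (-1, 14)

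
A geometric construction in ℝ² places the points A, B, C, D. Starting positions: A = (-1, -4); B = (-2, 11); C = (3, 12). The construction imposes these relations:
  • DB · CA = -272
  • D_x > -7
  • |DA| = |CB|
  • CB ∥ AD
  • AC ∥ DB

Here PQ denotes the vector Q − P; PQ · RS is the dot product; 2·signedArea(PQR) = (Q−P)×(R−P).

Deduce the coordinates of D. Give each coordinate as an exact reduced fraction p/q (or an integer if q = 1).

D = (-6, -5)

1. D_x = -6  [AC ∥ DB ∩ CB ∥ AD]
2. D_y = -5  [AC ∥ DB ∩ CB ∥ AD]
   → D = (-6, -5)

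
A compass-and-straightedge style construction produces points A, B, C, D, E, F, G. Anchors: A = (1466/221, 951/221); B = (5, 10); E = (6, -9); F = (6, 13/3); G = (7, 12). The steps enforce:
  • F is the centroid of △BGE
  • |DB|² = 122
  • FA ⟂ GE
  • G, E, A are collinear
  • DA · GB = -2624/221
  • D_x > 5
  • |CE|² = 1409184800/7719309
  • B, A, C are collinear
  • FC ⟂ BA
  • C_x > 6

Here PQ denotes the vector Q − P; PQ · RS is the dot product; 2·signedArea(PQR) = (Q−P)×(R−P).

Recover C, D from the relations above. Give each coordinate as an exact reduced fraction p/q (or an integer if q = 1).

1. C_x = 16924238/2573103  [B, A, C are collinear ∩ FC ⟂ BA]
2. C_y = 11576093/2573103  [B, A, C are collinear ∩ FC ⟂ BA]
   → C = (16924238/2573103, 11576093/2573103)
3. D_x = 6  [line 2·x + 2·y + -10 = 0 ∩ |DB|² = 122]
4. D_y = -1  [line 2·x + 2·y + -10 = 0 ∩ |DB|² = 122]
   → D = (6, -1)

C = (16924238/2573103, 11576093/2573103)
D = (6, -1)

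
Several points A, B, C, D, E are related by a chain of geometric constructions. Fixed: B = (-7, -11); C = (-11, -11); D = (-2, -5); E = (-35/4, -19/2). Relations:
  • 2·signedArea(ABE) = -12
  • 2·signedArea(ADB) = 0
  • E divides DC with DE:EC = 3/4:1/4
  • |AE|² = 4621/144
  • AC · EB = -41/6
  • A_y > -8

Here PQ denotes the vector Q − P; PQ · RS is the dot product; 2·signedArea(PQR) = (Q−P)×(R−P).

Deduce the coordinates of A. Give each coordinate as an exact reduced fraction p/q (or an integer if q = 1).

A = (-11/3, -7)

1. A_x = -11/3  [2·signedArea(ADB) = 0 ∩ AC · EB = -41/6]
2. A_y = -7  [2·signedArea(ADB) = 0 ∩ AC · EB = -41/6]
   → A = (-11/3, -7)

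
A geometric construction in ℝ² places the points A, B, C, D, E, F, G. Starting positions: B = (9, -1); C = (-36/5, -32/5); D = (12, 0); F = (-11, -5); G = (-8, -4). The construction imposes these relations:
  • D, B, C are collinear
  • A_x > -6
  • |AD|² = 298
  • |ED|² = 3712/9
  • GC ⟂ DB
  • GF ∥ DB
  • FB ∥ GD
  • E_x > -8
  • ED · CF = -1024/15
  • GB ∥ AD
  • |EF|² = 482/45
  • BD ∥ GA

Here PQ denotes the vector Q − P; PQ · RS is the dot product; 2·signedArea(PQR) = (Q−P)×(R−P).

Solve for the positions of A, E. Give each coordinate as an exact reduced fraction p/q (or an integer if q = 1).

1. A_x = -5  [GB ∥ AD ∩ BD ∥ GA]
2. A_y = -3  [GB ∥ AD ∩ BD ∥ GA]
   → A = (-5, -3)
3. E_x = -116/15  [line 19/5·x + -7/5·y + 68/3 = 0 ∩ |EF|² = 482/45]
4. E_y = -24/5  [line 19/5·x + -7/5·y + 68/3 = 0 ∩ |EF|² = 482/45]
   → E = (-116/15, -24/5)

A = (-5, -3)
E = (-116/15, -24/5)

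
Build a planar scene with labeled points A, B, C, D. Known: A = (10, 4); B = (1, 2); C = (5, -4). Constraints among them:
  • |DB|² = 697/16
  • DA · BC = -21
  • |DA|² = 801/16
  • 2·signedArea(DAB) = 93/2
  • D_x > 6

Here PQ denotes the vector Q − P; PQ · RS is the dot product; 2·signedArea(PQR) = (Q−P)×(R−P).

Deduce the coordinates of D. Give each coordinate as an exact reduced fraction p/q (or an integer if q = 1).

1. D_x = 25/4  [2·signedArea(DAB) = 93/2 ∩ DA · BC = -21]
2. D_y = -2  [2·signedArea(DAB) = 93/2 ∩ DA · BC = -21]
   → D = (25/4, -2)

D = (25/4, -2)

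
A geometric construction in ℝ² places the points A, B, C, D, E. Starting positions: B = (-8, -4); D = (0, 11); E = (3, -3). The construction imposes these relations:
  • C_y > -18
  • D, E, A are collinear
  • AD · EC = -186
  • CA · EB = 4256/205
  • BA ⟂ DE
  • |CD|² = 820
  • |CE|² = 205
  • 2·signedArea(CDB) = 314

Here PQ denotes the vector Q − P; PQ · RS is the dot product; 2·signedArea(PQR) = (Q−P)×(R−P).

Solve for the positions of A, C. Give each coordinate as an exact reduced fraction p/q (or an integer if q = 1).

1. A_x = 558/205  [D, E, A are collinear ∩ BA ⟂ DE]
2. A_y = -349/205  [D, E, A are collinear ∩ BA ⟂ DE]
   → A = (558/205, -349/205)
3. C_x = 6  [2·signedArea(CDB) = 314 ∩ CA · EB = 4256/205]
4. C_y = -17  [2·signedArea(CDB) = 314 ∩ CA · EB = 4256/205]
   → C = (6, -17)

A = (558/205, -349/205)
C = (6, -17)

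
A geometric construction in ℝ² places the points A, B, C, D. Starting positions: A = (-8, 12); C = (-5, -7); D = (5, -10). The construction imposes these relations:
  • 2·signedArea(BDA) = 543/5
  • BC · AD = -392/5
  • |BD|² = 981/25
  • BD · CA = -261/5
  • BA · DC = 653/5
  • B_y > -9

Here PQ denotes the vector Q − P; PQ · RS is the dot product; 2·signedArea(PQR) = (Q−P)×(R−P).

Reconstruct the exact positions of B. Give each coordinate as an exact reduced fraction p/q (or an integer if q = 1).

B = (-1, -41/5)

1. B_x = -1  [BA · DC = 653/5 ∩ 2·signedArea(BDA) = 543/5]
2. B_y = -41/5  [BA · DC = 653/5 ∩ 2·signedArea(BDA) = 543/5]
   → B = (-1, -41/5)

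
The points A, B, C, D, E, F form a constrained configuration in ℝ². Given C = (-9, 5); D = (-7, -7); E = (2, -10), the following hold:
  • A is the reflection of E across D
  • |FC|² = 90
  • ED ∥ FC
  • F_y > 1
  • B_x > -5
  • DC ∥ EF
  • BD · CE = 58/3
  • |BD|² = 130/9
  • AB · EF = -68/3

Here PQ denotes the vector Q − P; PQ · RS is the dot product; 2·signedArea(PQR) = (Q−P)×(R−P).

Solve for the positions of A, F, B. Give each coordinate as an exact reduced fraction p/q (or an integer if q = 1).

1. A_x = -16  [A is the reflection of E across D]
2. A_y = -4  [A is the reflection of E across D]
   → A = (-16, -4)
3. F_x = 0  [ED ∥ FC ∩ DC ∥ EF]
4. F_y = 2  [ED ∥ FC ∩ DC ∥ EF]
   → F = (0, 2)
5. B_x = -14/3  [BD · CE = 58/3 ∩ AB · EF = -68/3]
6. B_y = -4  [BD · CE = 58/3 ∩ AB · EF = -68/3]
   → B = (-14/3, -4)

A = (-16, -4)
B = (-14/3, -4)
F = (0, 2)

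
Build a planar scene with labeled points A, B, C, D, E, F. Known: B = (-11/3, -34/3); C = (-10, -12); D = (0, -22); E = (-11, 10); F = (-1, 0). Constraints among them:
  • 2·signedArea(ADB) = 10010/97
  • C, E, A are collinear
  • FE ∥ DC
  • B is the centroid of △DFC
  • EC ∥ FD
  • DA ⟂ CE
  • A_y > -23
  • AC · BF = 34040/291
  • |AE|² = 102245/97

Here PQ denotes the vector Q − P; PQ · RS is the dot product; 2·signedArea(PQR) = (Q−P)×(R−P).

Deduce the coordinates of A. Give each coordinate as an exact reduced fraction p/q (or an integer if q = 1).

1. A_x = -924/97  [C, E, A are collinear ∩ DA ⟂ CE]
2. A_y = -2176/97  [C, E, A are collinear ∩ DA ⟂ CE]
   → A = (-924/97, -2176/97)

A = (-924/97, -2176/97)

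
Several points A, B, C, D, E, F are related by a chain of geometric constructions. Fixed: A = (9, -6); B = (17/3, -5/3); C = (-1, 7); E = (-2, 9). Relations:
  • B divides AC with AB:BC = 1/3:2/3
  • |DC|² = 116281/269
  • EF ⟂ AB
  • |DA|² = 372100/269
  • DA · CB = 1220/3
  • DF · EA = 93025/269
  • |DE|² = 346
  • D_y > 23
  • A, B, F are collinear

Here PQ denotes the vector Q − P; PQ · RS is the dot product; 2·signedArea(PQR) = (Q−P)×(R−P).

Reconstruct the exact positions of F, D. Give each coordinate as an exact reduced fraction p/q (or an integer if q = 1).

1. F_x = -629/269  [A, B, F are collinear ∩ EF ⟂ AB]
2. F_y = 2351/269  [A, B, F are collinear ∩ EF ⟂ AB]
   → F = (-629/269, 2351/269)
3. D_x = -3679/269  [DF · EA = 93025/269 ∩ DA · CB = 1220/3]
4. D_y = 6316/269  [DF · EA = 93025/269 ∩ DA · CB = 1220/3]
   → D = (-3679/269, 6316/269)

D = (-3679/269, 6316/269)
F = (-629/269, 2351/269)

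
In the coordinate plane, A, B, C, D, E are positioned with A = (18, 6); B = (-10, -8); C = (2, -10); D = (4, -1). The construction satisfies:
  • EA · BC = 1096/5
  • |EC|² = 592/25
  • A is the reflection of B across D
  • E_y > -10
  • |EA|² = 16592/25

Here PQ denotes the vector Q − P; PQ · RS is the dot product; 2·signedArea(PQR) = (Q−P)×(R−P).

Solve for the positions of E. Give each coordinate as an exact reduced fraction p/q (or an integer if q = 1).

E = (-14/5, -46/5)

1. E_x = -14/5  [line -12·x + 2·y + -76/5 = 0 ∩ |EC|² = 592/25]
2. E_y = -46/5  [line -12·x + 2·y + -76/5 = 0 ∩ |EC|² = 592/25]
   → E = (-14/5, -46/5)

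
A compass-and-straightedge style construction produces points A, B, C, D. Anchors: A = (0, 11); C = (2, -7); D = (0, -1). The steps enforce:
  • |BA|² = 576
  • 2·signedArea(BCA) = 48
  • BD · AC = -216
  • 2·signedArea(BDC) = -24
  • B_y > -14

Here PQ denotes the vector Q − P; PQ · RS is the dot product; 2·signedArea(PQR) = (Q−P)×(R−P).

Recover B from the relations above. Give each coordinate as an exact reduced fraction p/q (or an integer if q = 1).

1. B_x = 0  [2·signedArea(BDC) = -24 ∩ 2·signedArea(BCA) = 48]
2. B_y = -13  [2·signedArea(BDC) = -24 ∩ 2·signedArea(BCA) = 48]
   → B = (0, -13)

B = (0, -13)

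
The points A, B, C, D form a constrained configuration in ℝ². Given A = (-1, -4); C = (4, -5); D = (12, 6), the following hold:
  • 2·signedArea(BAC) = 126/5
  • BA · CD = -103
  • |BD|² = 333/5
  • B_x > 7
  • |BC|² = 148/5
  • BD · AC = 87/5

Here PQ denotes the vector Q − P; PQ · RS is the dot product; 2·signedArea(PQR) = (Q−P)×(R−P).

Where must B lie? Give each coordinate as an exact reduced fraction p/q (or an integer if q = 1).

B = (36/5, -3/5)

1. B_x = 36/5  [2·signedArea(BAC) = 126/5 ∩ BD · AC = 87/5]
2. B_y = -3/5  [2·signedArea(BAC) = 126/5 ∩ BD · AC = 87/5]
   → B = (36/5, -3/5)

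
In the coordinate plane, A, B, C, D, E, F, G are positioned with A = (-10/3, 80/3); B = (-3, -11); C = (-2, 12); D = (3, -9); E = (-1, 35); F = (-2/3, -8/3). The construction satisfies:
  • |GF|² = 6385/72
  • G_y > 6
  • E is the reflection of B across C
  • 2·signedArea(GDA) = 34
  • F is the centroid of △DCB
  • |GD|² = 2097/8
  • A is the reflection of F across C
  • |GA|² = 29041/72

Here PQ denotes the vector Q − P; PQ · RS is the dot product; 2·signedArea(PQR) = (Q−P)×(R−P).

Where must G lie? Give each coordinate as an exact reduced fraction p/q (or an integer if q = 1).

G = (-3/4, 27/4)

1. G_x = -3/4  [line -107/3·x + -19/3·y + 16 = 0 ∩ |GF|² = 6385/72]
2. G_y = 27/4  [line -107/3·x + -19/3·y + 16 = 0 ∩ |GF|² = 6385/72]
   → G = (-3/4, 27/4)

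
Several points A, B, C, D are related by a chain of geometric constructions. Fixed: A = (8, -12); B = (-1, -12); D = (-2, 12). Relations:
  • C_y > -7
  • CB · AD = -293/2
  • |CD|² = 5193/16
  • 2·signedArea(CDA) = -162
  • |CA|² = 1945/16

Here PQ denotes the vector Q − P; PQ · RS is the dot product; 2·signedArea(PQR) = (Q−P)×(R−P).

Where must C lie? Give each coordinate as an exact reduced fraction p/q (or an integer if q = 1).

C = (-5/4, -6)

1. C_x = -5/4  [2·signedArea(CDA) = -162 ∩ CB · AD = -293/2]
2. C_y = -6  [2·signedArea(CDA) = -162 ∩ CB · AD = -293/2]
   → C = (-5/4, -6)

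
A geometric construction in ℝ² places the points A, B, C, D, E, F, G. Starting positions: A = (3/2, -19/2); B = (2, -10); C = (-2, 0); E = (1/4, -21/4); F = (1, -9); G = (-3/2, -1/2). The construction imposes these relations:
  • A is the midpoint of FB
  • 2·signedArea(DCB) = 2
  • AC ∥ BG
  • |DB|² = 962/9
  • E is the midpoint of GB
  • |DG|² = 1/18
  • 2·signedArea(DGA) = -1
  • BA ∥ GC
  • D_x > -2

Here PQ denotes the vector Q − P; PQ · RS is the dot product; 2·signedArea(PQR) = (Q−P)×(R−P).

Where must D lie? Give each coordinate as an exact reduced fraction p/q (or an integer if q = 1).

D = (-5/3, -1/3)

1. D_x = -5/3  [2·signedArea(DGA) = -1 ∩ 2·signedArea(DCB) = 2]
2. D_y = -1/3  [2·signedArea(DGA) = -1 ∩ 2·signedArea(DCB) = 2]
   → D = (-5/3, -1/3)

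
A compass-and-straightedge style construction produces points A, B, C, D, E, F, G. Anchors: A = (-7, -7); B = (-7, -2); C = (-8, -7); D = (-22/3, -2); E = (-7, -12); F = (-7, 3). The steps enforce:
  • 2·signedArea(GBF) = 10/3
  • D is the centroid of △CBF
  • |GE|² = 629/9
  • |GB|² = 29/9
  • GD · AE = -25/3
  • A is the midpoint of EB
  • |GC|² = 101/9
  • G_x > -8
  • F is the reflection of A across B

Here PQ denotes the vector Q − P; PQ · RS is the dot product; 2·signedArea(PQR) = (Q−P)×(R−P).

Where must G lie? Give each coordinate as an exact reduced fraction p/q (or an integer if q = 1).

1. G_x = -23/3  [GD · AE = -25/3 ∩ 2·signedArea(GBF) = 10/3]
2. G_y = -11/3  [GD · AE = -25/3 ∩ 2·signedArea(GBF) = 10/3]
   → G = (-23/3, -11/3)

G = (-23/3, -11/3)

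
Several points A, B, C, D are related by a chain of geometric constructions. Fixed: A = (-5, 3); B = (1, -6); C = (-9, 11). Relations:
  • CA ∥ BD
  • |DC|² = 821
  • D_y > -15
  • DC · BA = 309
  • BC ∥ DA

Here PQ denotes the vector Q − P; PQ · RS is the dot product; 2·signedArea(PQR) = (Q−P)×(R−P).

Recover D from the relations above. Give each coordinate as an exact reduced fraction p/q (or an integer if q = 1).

D = (5, -14)

1. D_x = 5  [BC ∥ DA ∩ CA ∥ BD]
2. D_y = -14  [BC ∥ DA ∩ CA ∥ BD]
   → D = (5, -14)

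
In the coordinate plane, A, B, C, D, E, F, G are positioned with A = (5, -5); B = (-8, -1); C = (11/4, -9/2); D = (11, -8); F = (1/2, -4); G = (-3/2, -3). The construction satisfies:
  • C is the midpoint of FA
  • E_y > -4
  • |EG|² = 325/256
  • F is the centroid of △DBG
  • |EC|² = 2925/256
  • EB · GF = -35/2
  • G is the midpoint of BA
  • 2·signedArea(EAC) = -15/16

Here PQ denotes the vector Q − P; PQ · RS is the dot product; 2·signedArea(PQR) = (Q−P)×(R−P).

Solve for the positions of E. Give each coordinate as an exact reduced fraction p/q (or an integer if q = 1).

1. E_x = -7/16  [EB · GF = -35/2 ∩ 2·signedArea(EAC) = -15/16]
2. E_y = -27/8  [EB · GF = -35/2 ∩ 2·signedArea(EAC) = -15/16]
   → E = (-7/16, -27/8)

E = (-7/16, -27/8)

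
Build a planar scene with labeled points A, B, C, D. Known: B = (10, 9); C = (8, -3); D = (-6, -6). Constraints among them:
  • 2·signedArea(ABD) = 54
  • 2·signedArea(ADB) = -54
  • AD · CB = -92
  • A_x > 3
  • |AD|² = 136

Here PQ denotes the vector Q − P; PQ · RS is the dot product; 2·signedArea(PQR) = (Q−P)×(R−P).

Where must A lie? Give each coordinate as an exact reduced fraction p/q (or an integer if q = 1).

1. A_x = 4  [AD · CB = -92 ∩ 2·signedArea(ADB) = -54]
2. A_y = 0  [AD · CB = -92 ∩ 2·signedArea(ADB) = -54]
   → A = (4, 0)

A = (4, 0)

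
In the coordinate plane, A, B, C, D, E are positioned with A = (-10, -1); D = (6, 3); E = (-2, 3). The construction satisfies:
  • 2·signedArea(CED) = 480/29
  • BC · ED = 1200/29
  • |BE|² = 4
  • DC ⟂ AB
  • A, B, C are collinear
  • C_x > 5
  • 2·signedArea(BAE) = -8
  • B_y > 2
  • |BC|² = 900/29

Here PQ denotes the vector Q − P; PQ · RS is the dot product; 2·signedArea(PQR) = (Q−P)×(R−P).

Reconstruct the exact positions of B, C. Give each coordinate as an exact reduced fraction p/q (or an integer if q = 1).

B = (0, 3)
C = (150/29, 147/29)

1. B_x = 0  [line -4·x + 8·y + -24 = 0 ∩ |BE|² = 4]
2. B_y = 3  [line -4·x + 8·y + -24 = 0 ∩ |BE|² = 4]
   → B = (0, 3)
3. C_x = 150/29  [BC · ED = 1200/29 ∩ A, B, C are collinear]
4. C_y = 147/29  [BC · ED = 1200/29 ∩ A, B, C are collinear]
   → C = (150/29, 147/29)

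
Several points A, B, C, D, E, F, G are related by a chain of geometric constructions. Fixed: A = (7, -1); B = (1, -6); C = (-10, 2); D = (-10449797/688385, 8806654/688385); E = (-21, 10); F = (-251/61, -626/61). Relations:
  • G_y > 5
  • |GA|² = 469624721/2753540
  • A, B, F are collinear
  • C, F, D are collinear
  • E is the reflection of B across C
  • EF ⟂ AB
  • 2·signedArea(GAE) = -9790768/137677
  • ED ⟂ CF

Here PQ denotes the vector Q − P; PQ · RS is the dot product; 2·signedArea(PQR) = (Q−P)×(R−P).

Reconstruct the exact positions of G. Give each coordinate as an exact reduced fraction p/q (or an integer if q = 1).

G = (-2815551/688385, 8118269/1376770)

1. G_x = -2815551/688385  [line -11·x + -28·y + 16536941/137677 = 0 ∩ |GA|² = 469624721/2753540]
2. G_y = 8118269/1376770  [line -11·x + -28·y + 16536941/137677 = 0 ∩ |GA|² = 469624721/2753540]
   → G = (-2815551/688385, 8118269/1376770)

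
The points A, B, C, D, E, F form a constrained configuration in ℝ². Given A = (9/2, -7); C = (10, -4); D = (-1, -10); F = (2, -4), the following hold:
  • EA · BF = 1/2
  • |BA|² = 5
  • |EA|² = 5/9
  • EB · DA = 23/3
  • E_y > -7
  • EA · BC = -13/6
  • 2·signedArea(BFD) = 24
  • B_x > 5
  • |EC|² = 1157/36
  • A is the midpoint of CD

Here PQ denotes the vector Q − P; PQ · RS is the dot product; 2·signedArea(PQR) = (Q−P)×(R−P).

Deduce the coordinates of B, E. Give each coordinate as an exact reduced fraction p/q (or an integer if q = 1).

1. B_x = 11/2  [line 6·x + -3·y + -48 = 0 ∩ |BA|² = 5]
2. B_y = -5  [line 6·x + -3·y + -48 = 0 ∩ |BA|² = 5]
   → B = (11/2, -5)
3. E_x = 29/6  [EA · BF = 1/2 ∩ EB · DA = 23/3]
4. E_y = -19/3  [EA · BF = 1/2 ∩ EB · DA = 23/3]
   → E = (29/6, -19/3)

B = (11/2, -5)
E = (29/6, -19/3)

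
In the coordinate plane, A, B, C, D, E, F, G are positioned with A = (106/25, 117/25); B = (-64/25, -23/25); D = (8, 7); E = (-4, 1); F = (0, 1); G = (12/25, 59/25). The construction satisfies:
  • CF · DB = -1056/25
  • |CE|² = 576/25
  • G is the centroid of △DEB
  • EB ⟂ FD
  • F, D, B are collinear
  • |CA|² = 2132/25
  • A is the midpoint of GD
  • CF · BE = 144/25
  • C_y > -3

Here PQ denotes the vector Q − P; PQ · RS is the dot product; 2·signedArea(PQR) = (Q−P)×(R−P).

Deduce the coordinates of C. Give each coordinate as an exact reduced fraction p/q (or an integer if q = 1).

C = (-28/25, -71/25)

1. C_x = -28/25  [CF · BE = 144/25 ∩ CF · DB = -1056/25]
2. C_y = -71/25  [CF · BE = 144/25 ∩ CF · DB = -1056/25]
   → C = (-28/25, -71/25)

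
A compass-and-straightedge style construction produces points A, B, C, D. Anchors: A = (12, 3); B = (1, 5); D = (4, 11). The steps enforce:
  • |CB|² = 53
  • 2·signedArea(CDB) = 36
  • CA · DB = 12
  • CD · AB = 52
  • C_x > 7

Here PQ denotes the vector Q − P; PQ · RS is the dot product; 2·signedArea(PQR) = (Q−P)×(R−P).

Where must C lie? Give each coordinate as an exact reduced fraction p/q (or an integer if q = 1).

C = (8, 7)

1. C_x = 8  [2·signedArea(CDB) = 36 ∩ CA · DB = 12]
2. C_y = 7  [2·signedArea(CDB) = 36 ∩ CA · DB = 12]
   → C = (8, 7)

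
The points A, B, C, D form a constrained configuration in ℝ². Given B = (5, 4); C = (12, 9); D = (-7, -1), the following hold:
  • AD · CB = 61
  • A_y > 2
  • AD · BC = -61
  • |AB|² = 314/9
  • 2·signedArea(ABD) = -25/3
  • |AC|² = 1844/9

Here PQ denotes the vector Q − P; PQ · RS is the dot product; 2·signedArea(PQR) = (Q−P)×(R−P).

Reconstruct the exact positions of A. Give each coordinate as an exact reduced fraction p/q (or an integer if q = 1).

A = (-2/3, 7/3)

1. A_x = -2/3  [AD · BC = -61 ∩ 2·signedArea(ABD) = -25/3]
2. A_y = 7/3  [AD · BC = -61 ∩ 2·signedArea(ABD) = -25/3]
   → A = (-2/3, 7/3)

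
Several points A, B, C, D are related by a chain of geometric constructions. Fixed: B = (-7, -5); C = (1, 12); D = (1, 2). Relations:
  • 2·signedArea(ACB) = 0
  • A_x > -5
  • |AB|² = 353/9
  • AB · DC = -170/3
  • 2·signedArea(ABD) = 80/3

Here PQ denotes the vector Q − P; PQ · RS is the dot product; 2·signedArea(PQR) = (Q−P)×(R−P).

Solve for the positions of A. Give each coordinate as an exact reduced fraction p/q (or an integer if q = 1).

1. A_x = -13/3  [2·signedArea(ACB) = 0 ∩ 2·signedArea(ABD) = 80/3]
2. A_y = 2/3  [2·signedArea(ACB) = 0 ∩ 2·signedArea(ABD) = 80/3]
   → A = (-13/3, 2/3)

A = (-13/3, 2/3)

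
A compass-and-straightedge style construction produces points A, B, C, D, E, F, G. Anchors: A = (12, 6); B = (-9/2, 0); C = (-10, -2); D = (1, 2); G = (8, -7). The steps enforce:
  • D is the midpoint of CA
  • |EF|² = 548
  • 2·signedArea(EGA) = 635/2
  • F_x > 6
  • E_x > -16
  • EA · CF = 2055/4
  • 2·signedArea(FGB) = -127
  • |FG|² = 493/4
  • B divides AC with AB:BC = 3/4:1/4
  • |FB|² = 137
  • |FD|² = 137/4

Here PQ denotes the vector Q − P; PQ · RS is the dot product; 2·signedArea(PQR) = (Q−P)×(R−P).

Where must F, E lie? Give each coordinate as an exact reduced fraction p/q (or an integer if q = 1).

E = (-31/2, -4)
F = (13/2, 4)

1. F_x = 13/2  [line -7·x + -25/2·y + 191/2 = 0 ∩ |FD|² = 137/4]
2. F_y = 4  [line -7·x + -25/2·y + 191/2 = 0 ∩ |FD|² = 137/4]
   → F = (13/2, 4)
3. E_x = -31/2  [2·signedArea(EGA) = 635/2 ∩ EA · CF = 2055/4]
4. E_y = -4  [2·signedArea(EGA) = 635/2 ∩ EA · CF = 2055/4]
   → E = (-31/2, -4)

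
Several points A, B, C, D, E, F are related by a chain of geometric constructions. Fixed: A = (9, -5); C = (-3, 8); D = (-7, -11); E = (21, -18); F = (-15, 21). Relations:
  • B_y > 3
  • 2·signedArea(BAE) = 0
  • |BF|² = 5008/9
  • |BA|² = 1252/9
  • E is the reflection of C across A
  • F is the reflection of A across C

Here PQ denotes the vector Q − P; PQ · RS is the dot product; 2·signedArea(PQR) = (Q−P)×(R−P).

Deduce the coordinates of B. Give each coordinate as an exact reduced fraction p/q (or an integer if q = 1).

1. B_x = 1  [line 13·x + 12·y + -57 = 0 ∩ |BA|² = 1252/9]
2. B_y = 11/3  [line 13·x + 12·y + -57 = 0 ∩ |BA|² = 1252/9]
   → B = (1, 11/3)

B = (1, 11/3)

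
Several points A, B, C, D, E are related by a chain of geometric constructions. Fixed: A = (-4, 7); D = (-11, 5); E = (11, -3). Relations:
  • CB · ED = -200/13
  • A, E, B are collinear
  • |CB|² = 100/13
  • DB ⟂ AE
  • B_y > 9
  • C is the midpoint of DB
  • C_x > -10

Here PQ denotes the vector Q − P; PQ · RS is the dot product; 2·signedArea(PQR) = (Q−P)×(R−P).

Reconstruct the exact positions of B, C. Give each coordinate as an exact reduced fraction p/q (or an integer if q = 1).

1. B_x = -103/13  [A, E, B are collinear ∩ DB ⟂ AE]
2. B_y = 125/13  [A, E, B are collinear ∩ DB ⟂ AE]
   → B = (-103/13, 125/13)
3. C_x = -123/13  [C is the midpoint of DB]
4. C_y = 95/13  [C is the midpoint of DB]
   → C = (-123/13, 95/13)

B = (-103/13, 125/13)
C = (-123/13, 95/13)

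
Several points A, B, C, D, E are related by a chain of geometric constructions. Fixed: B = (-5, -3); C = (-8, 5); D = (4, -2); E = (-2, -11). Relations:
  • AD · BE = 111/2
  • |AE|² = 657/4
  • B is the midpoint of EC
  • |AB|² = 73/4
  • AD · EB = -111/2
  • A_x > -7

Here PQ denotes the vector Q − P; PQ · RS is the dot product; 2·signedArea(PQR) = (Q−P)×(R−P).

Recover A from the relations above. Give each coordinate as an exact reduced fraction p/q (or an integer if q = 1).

1. A_x = -13/2  [line -3·x + 8·y + -55/2 = 0 ∩ |AE|² = 657/4]
2. A_y = 1  [line -3·x + 8·y + -55/2 = 0 ∩ |AE|² = 657/4]
   → A = (-13/2, 1)

A = (-13/2, 1)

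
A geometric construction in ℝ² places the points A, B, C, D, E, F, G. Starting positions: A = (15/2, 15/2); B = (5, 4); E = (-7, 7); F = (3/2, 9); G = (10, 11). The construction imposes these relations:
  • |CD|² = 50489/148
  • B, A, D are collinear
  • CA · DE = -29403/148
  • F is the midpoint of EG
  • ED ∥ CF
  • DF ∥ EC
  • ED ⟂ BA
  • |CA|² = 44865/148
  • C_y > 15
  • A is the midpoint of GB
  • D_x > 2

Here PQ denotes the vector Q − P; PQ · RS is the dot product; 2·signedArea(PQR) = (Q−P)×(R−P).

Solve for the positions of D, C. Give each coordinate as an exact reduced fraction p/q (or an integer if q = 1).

C = (-291/37, 1161/74)
D = (175/74, 23/74)

1. D_x = 175/74  [B, A, D are collinear ∩ ED ⟂ BA]
2. D_y = 23/74  [B, A, D are collinear ∩ ED ⟂ BA]
   → D = (175/74, 23/74)
3. C_x = -291/37  [ED ∥ CF ∩ DF ∥ EC]
4. C_y = 1161/74  [ED ∥ CF ∩ DF ∥ EC]
   → C = (-291/37, 1161/74)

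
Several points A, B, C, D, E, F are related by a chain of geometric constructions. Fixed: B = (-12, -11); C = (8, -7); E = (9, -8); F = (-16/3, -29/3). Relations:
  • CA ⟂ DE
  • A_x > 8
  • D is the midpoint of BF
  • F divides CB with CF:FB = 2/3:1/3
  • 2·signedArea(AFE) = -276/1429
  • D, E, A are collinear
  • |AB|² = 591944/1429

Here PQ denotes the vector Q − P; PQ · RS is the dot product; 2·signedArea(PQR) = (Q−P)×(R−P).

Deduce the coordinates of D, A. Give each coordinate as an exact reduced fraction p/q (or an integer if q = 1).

A = (11642/1429, -11593/1429)
D = (-26/3, -31/3)

1. D_x = -26/3  [D is the midpoint of BF]
2. D_y = -31/3  [D is the midpoint of BF]
   → D = (-26/3, -31/3)
3. A_x = 11642/1429  [D, E, A are collinear ∩ CA ⟂ DE]
4. A_y = -11593/1429  [D, E, A are collinear ∩ CA ⟂ DE]
   → A = (11642/1429, -11593/1429)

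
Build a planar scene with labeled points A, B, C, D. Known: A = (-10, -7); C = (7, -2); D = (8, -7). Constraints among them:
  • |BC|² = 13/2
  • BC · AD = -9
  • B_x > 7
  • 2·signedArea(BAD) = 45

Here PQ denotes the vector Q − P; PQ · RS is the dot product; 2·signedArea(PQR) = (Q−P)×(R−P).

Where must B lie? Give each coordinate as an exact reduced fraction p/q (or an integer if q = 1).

1. B_x = 15/2  [BC · AD = -9 ∩ 2·signedArea(BAD) = 45]
2. B_y = -9/2  [BC · AD = -9 ∩ 2·signedArea(BAD) = 45]
   → B = (15/2, -9/2)

B = (15/2, -9/2)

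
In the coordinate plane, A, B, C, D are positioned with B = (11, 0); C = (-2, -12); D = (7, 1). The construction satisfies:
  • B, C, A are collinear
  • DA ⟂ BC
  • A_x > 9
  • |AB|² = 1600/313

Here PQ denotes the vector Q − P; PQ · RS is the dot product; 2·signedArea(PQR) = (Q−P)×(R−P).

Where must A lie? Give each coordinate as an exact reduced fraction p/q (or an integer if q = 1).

A = (2923/313, -480/313)

1. A_x = 2923/313  [B, C, A are collinear ∩ DA ⟂ BC]
2. A_y = -480/313  [B, C, A are collinear ∩ DA ⟂ BC]
   → A = (2923/313, -480/313)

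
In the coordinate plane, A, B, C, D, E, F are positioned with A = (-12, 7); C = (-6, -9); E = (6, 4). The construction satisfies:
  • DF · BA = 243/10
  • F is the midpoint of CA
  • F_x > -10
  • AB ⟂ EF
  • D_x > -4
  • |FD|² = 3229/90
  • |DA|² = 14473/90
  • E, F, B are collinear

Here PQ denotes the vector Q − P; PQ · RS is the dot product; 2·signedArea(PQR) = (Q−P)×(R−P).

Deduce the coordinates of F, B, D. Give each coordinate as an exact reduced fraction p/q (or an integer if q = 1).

B = (-93/10, -11/10)
D = (-31/10, -61/30)
F = (-9, -1)

1. F_x = -9  [F is the midpoint of CA]
2. F_y = -1  [F is the midpoint of CA]
   → F = (-9, -1)
3. B_x = -93/10  [E, F, B are collinear ∩ AB ⟂ EF]
4. B_y = -11/10  [E, F, B are collinear ∩ AB ⟂ EF]
   → B = (-93/10, -11/10)
5. D_x = -31/10  [line 27/10·x + -81/10·y + -81/10 = 0 ∩ |DA|² = 14473/90]
6. D_y = -61/30  [line 27/10·x + -81/10·y + -81/10 = 0 ∩ |DA|² = 14473/90]
   → D = (-31/10, -61/30)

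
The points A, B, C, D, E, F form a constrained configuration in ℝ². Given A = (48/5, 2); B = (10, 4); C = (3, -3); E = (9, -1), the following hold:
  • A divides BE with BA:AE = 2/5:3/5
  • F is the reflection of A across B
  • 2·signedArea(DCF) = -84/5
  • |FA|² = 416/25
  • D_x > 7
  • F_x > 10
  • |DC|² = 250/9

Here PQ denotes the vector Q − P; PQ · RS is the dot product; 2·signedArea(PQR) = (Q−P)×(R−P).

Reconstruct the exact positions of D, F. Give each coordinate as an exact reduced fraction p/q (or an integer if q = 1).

1. F_x = 52/5  [F is the reflection of A across B]
2. F_y = 6  [F is the reflection of A across B]
   → F = (52/5, 6)
3. D_x = 22/3  [line -9·x + 37/5·y + 66 = 0 ∩ |DC|² = 250/9]
4. D_y = 0  [line -9·x + 37/5·y + 66 = 0 ∩ |DC|² = 250/9]
   → D = (22/3, 0)

D = (22/3, 0)
F = (52/5, 6)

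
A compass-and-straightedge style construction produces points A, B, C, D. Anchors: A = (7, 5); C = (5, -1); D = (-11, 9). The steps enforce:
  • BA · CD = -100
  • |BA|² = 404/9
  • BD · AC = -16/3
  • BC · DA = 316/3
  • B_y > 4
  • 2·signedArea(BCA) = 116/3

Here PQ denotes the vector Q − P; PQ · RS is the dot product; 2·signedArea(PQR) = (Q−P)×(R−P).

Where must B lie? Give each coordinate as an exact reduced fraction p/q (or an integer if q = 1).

B = (1/3, 13/3)

1. B_x = 1/3  [BA · CD = -100 ∩ BC · DA = 316/3]
2. B_y = 13/3  [BA · CD = -100 ∩ BC · DA = 316/3]
   → B = (1/3, 13/3)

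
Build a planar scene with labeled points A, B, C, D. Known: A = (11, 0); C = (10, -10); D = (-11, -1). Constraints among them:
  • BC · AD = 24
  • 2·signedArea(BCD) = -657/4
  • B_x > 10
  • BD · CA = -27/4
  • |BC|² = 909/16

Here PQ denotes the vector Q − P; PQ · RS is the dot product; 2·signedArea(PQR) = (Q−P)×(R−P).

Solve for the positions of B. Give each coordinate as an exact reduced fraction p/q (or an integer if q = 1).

B = (43/4, -5/2)

1. B_x = 43/4  [BD · CA = -27/4 ∩ BC · AD = 24]
2. B_y = -5/2  [BD · CA = -27/4 ∩ BC · AD = 24]
   → B = (43/4, -5/2)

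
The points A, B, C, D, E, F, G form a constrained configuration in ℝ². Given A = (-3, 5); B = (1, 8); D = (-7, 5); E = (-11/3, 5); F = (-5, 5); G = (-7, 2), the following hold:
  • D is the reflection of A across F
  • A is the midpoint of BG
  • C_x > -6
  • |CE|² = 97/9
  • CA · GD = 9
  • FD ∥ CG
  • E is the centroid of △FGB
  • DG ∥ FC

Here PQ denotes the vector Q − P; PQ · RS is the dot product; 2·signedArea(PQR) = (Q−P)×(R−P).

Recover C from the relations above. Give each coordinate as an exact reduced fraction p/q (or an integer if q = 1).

1. C_x = -5  [FD ∥ CG ∩ DG ∥ FC]
2. C_y = 2  [FD ∥ CG ∩ DG ∥ FC]
   → C = (-5, 2)

C = (-5, 2)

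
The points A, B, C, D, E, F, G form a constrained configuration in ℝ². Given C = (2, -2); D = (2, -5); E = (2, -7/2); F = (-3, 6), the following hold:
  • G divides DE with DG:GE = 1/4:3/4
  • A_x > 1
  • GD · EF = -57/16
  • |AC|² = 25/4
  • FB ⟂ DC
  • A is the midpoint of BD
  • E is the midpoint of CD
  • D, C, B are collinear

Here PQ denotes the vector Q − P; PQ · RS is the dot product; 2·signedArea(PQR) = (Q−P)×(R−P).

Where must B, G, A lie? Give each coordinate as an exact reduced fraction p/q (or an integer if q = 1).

A = (2, 1/2)
B = (2, 6)
G = (2, -37/8)

1. B_x = 2  [D, C, B are collinear ∩ FB ⟂ DC]
2. B_y = 6  [D, C, B are collinear ∩ FB ⟂ DC]
   → B = (2, 6)
3. G_x = 2  [G divides DE with DG:GE = 1/4:3/4]
4. G_y = -37/8  [G divides DE with DG:GE = 1/4:3/4]
   → G = (2, -37/8)
5. A_x = 2  [A is the midpoint of BD]
6. A_y = 1/2  [A is the midpoint of BD]
   → A = (2, 1/2)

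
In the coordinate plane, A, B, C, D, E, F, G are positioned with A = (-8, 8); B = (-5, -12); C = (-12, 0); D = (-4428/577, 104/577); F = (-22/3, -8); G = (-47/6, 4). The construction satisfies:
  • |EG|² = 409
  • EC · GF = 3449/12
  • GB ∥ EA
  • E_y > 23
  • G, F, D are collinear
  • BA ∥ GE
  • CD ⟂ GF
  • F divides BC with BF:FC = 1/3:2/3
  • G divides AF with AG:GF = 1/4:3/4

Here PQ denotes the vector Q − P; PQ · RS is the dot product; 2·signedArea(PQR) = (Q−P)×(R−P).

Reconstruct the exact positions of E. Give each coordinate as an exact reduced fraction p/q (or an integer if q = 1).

E = (-65/6, 24)

1. E_x = -65/6  [GB ∥ EA ∩ BA ∥ GE]
2. E_y = 24  [GB ∥ EA ∩ BA ∥ GE]
   → E = (-65/6, 24)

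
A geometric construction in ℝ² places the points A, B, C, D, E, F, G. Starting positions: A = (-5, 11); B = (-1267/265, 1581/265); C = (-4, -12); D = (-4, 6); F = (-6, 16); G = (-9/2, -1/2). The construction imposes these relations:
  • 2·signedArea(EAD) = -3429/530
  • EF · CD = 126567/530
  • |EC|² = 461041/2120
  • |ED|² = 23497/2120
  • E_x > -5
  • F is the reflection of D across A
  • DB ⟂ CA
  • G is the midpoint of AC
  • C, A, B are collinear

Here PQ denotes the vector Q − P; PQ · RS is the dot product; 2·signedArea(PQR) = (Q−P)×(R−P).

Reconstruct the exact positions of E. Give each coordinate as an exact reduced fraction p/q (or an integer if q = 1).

1. E_x = -4919/1060  [EF · CD = 126567/530 ∩ 2·signedArea(EAD) = -3429/530]
2. E_y = 2897/1060  [EF · CD = 126567/530 ∩ 2·signedArea(EAD) = -3429/530]
   → E = (-4919/1060, 2897/1060)

E = (-4919/1060, 2897/1060)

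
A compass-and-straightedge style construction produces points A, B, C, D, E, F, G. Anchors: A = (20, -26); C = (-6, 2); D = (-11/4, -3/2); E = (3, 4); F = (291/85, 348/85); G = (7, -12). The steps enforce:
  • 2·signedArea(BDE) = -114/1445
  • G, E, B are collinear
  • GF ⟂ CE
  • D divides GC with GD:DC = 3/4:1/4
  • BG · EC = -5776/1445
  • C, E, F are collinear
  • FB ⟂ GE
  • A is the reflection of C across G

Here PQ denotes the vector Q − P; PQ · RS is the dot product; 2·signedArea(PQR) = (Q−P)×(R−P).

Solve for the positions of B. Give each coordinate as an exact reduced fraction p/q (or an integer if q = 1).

B = (4339/1445, 5764/1445)

1. B_x = 4339/1445  [G, E, B are collinear ∩ FB ⟂ GE]
2. B_y = 5764/1445  [G, E, B are collinear ∩ FB ⟂ GE]
   → B = (4339/1445, 5764/1445)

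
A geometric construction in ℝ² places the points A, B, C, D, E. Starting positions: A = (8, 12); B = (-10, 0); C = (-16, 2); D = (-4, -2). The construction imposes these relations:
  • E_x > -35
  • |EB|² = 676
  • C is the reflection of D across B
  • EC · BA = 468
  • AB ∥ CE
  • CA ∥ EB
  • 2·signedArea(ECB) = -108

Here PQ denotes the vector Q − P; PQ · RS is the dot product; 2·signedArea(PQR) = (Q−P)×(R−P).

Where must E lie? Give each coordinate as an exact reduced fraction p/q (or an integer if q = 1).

E = (-34, -10)

1. E_x = -34  [CA ∥ EB ∩ AB ∥ CE]
2. E_y = -10  [CA ∥ EB ∩ AB ∥ CE]
   → E = (-34, -10)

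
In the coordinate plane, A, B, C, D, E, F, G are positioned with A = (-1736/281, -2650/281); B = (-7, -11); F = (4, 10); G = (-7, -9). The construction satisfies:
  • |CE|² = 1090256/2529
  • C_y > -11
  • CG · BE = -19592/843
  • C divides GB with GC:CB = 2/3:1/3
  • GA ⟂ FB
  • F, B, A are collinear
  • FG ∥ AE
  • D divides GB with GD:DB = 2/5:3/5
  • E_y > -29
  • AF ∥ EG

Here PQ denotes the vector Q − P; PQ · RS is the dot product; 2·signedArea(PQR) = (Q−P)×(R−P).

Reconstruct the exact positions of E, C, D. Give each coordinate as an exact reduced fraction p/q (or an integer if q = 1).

C = (-7, -31/3)
D = (-7, -49/5)
E = (-4827/281, -7989/281)

1. E_x = -4827/281  [AF ∥ EG ∩ FG ∥ AE]
2. E_y = -7989/281  [AF ∥ EG ∩ FG ∥ AE]
   → E = (-4827/281, -7989/281)
3. C_x = -7  [C divides GB with GC:CB = 2/3:1/3]
4. C_y = -31/3  [C divides GB with GC:CB = 2/3:1/3]
   → C = (-7, -31/3)
5. D_x = -7  [D divides GB with GD:DB = 2/5:3/5]
6. D_y = -49/5  [D divides GB with GD:DB = 2/5:3/5]
   → D = (-7, -49/5)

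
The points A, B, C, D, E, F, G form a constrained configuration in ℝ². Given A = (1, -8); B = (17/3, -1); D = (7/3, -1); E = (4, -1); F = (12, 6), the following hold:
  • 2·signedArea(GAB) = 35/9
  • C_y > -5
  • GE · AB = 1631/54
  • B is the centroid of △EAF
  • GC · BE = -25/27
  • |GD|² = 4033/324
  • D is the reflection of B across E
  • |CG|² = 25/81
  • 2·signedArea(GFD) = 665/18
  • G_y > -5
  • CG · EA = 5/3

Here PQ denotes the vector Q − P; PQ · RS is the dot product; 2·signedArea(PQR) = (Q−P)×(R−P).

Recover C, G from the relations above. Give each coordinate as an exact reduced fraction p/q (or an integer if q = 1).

1. G_x = 25/9  [2·signedArea(GFD) = 665/18 ∩ GE · AB = 1631/54]
2. G_y = -9/2  [2·signedArea(GFD) = 665/18 ∩ GE · AB = 1631/54]
   → G = (25/9, -9/2)
3. C_x = 10/3  [CG · EA = 5/3 ∩ GC · BE = -25/27]
4. C_y = -9/2  [CG · EA = 5/3 ∩ GC · BE = -25/27]
   → C = (10/3, -9/2)

C = (10/3, -9/2)
G = (25/9, -9/2)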